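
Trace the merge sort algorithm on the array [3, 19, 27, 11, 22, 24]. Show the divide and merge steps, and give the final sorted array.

Merge sort trace:

Split: [3, 19, 27, 11, 22, 24] -> [3, 19, 27] and [11, 22, 24]
  Split: [3, 19, 27] -> [3] and [19, 27]
    Split: [19, 27] -> [19] and [27]
    Merge: [19] + [27] -> [19, 27]
  Merge: [3] + [19, 27] -> [3, 19, 27]
  Split: [11, 22, 24] -> [11] and [22, 24]
    Split: [22, 24] -> [22] and [24]
    Merge: [22] + [24] -> [22, 24]
  Merge: [11] + [22, 24] -> [11, 22, 24]
Merge: [3, 19, 27] + [11, 22, 24] -> [3, 11, 19, 22, 24, 27]

Final sorted array: [3, 11, 19, 22, 24, 27]

The merge sort proceeds by recursively splitting the array and merging sorted halves.
After all merges, the sorted array is [3, 11, 19, 22, 24, 27].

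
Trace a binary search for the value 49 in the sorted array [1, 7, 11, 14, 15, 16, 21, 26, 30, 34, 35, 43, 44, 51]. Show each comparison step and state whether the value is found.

Binary search for 49 in [1, 7, 11, 14, 15, 16, 21, 26, 30, 34, 35, 43, 44, 51]:

lo=0, hi=13, mid=6, arr[mid]=21 -> 21 < 49, search right half
lo=7, hi=13, mid=10, arr[mid]=35 -> 35 < 49, search right half
lo=11, hi=13, mid=12, arr[mid]=44 -> 44 < 49, search right half
lo=13, hi=13, mid=13, arr[mid]=51 -> 51 > 49, search left half
lo=13 > hi=12, target 49 not found

Binary search determines that 49 is not in the array after 4 comparisons. The search space was exhausted without finding the target.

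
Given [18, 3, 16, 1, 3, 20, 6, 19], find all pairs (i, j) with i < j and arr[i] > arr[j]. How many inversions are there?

Finding inversions in [18, 3, 16, 1, 3, 20, 6, 19]:

(0, 1): arr[0]=18 > arr[1]=3
(0, 2): arr[0]=18 > arr[2]=16
(0, 3): arr[0]=18 > arr[3]=1
(0, 4): arr[0]=18 > arr[4]=3
(0, 6): arr[0]=18 > arr[6]=6
(1, 3): arr[1]=3 > arr[3]=1
(2, 3): arr[2]=16 > arr[3]=1
(2, 4): arr[2]=16 > arr[4]=3
(2, 6): arr[2]=16 > arr[6]=6
(5, 6): arr[5]=20 > arr[6]=6
(5, 7): arr[5]=20 > arr[7]=19

Total inversions: 11

The array has 11 inversion(s): (0,1), (0,2), (0,3), (0,4), (0,6), (1,3), (2,3), (2,4), (2,6), (5,6), (5,7). Each pair (i,j) satisfies i < j and arr[i] > arr[j].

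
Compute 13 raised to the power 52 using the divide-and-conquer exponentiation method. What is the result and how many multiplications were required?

Computing 13^52 by squaring (build up from 13^1; each line after the first costs one multiplication):

13^1 = 13
13^2 = (13^1)^2 = 13^2 = 169
13^3 = 13 * 13^2 = 13 * 169 = 2197
13^6 = (13^3)^2 = 2197^2 = 4826809
13^12 = (13^6)^2 = 4826809^2 = 23298085122481
13^13 = 13 * 13^12 = 13 * 23298085122481 = 302875106592253
13^26 = (13^13)^2 = 302875106592253^2 = 91733330193268616658399616009
13^52 = (13^26)^2 = 91733330193268616658399616009^2 = 8415003868347247618489696679505181495471801448798649088081

Result: 8415003868347247618489696679505181495471801448798649088081
Multiplications needed: 7 (7 lines after 13^1)

13^52 = 8415003868347247618489696679505181495471801448798649088081. Using exponentiation by squaring, this requires 7 multiplications. The key idea: if the exponent is even, square the half-power; if odd, multiply by the base once.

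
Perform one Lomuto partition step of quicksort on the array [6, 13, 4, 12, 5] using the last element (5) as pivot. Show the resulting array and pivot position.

Lomuto partition with pivot = 5:

Initial array: [6, 13, 4, 12, 5]

arr[0]=6 > 5: no swap
arr[1]=13 > 5: no swap
arr[2]=4 <= 5: swap with position 0, array becomes [4, 13, 6, 12, 5]
arr[3]=12 > 5: no swap

Place pivot at position 1: [4, 5, 6, 12, 13]
Pivot position: 1

After partitioning with pivot 5, the array becomes [4, 5, 6, 12, 13]. The pivot is placed at index 1. All elements to the left of the pivot are <= 5, and all elements to the right are > 5.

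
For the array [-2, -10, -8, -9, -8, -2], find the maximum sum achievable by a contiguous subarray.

Using Kadane's algorithm on [-2, -10, -8, -9, -8, -2]:

Scanning through the array:
Position 1 (value -10): max_ending_here = -10, max_so_far = -2
Position 2 (value -8): max_ending_here = -8, max_so_far = -2
Position 3 (value -9): max_ending_here = -9, max_so_far = -2
Position 4 (value -8): max_ending_here = -8, max_so_far = -2
Position 5 (value -2): max_ending_here = -2, max_so_far = -2

Maximum subarray: [-2]
Maximum sum: -2

The maximum subarray is [-2] with sum -2. This subarray runs from index 0 to index 0.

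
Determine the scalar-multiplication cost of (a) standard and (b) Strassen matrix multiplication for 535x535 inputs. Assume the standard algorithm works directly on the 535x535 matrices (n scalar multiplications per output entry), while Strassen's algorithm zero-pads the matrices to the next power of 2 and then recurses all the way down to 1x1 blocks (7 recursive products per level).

Matrix multiplication for 535x535 matrices:

Strassen's algorithm requires power-of-2 dimensions. Pad 535x535 to 1024x1024 (next power of 2).

Standard algorithm: 535^3 = 153130375 multiplications
Strassen's algorithm: 7^(log2(1024)) = 7^10 = 282475249 multiplications
Difference: 153130375 - 282475249 = -129344874 (Strassen uses MORE here due to padding overhead — for small or just-over-power-of-2 n, padding can outweigh the per-level savings)

Standard: 153130375 multiplications (535^3). Strassen: 282475249 multiplications (7^10, after padding to 1024x1024). Strassen reduces 8 recursive multiplications to 7 at each level.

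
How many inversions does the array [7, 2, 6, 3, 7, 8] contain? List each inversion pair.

Finding inversions in [7, 2, 6, 3, 7, 8]:

(0, 1): arr[0]=7 > arr[1]=2
(0, 2): arr[0]=7 > arr[2]=6
(0, 3): arr[0]=7 > arr[3]=3
(2, 3): arr[2]=6 > arr[3]=3

Total inversions: 4

The array has 4 inversion(s): (0,1), (0,2), (0,3), (2,3). Each pair (i,j) satisfies i < j and arr[i] > arr[j].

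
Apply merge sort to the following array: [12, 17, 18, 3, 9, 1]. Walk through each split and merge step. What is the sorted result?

Merge sort trace:

Split: [12, 17, 18, 3, 9, 1] -> [12, 17, 18] and [3, 9, 1]
  Split: [12, 17, 18] -> [12] and [17, 18]
    Split: [17, 18] -> [17] and [18]
    Merge: [17] + [18] -> [17, 18]
  Merge: [12] + [17, 18] -> [12, 17, 18]
  Split: [3, 9, 1] -> [3] and [9, 1]
    Split: [9, 1] -> [9] and [1]
    Merge: [9] + [1] -> [1, 9]
  Merge: [3] + [1, 9] -> [1, 3, 9]
Merge: [12, 17, 18] + [1, 3, 9] -> [1, 3, 9, 12, 17, 18]

Final sorted array: [1, 3, 9, 12, 17, 18]

The merge sort proceeds by recursively splitting the array and merging sorted halves.
After all merges, the sorted array is [1, 3, 9, 12, 17, 18].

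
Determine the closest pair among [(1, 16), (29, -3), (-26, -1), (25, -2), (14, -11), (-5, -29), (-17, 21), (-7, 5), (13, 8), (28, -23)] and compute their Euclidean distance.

Computing all pairwise distances among 10 points:

d((1, 16), (29, -3)) = 33.8378
d((1, 16), (-26, -1)) = 31.9061
d((1, 16), (25, -2)) = 30.0
d((1, 16), (14, -11)) = 29.9666
d((1, 16), (-5, -29)) = 45.3982
d((1, 16), (-17, 21)) = 18.6815
d((1, 16), (-7, 5)) = 13.6015
d((1, 16), (13, 8)) = 14.4222
d((1, 16), (28, -23)) = 47.4342
d((29, -3), (-26, -1)) = 55.0364
d((29, -3), (25, -2)) = 4.1231 <-- minimum
d((29, -3), (14, -11)) = 17.0
d((29, -3), (-5, -29)) = 42.8019
d((29, -3), (-17, 21)) = 51.8845
d((29, -3), (-7, 5)) = 36.8782
d((29, -3), (13, 8)) = 19.4165
d((29, -3), (28, -23)) = 20.025
d((-26, -1), (25, -2)) = 51.0098
d((-26, -1), (14, -11)) = 41.2311
d((-26, -1), (-5, -29)) = 35.0
d((-26, -1), (-17, 21)) = 23.7697
d((-26, -1), (-7, 5)) = 19.9249
d((-26, -1), (13, 8)) = 40.025
d((-26, -1), (28, -23)) = 58.3095
d((25, -2), (14, -11)) = 14.2127
d((25, -2), (-5, -29)) = 40.3609
d((25, -2), (-17, 21)) = 47.8853
d((25, -2), (-7, 5)) = 32.7567
d((25, -2), (13, 8)) = 15.6205
d((25, -2), (28, -23)) = 21.2132
d((14, -11), (-5, -29)) = 26.1725
d((14, -11), (-17, 21)) = 44.5533
d((14, -11), (-7, 5)) = 26.4008
d((14, -11), (13, 8)) = 19.0263
d((14, -11), (28, -23)) = 18.4391
d((-5, -29), (-17, 21)) = 51.4198
d((-5, -29), (-7, 5)) = 34.0588
d((-5, -29), (13, 8)) = 41.1461
d((-5, -29), (28, -23)) = 33.541
d((-17, 21), (-7, 5)) = 18.868
d((-17, 21), (13, 8)) = 32.6956
d((-17, 21), (28, -23)) = 62.9365
d((-7, 5), (13, 8)) = 20.2237
d((-7, 5), (28, -23)) = 44.8219
d((13, 8), (28, -23)) = 34.4384

Closest pair: (29, -3) and (25, -2) with distance 4.1231

The closest pair is (29, -3) and (25, -2) with Euclidean distance 4.1231. For 10 points, brute-force pairwise comparison is shown above. For large n, the divide-and-conquer algorithm (sort by x, recurse on halves, check the dividing strip) achieves O(n log n).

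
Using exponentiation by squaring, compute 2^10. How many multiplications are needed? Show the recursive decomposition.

Computing 2^10 by squaring (build up from 2^1; each line after the first costs one multiplication):

2^1 = 2
2^2 = (2^1)^2 = 2^2 = 4
2^4 = (2^2)^2 = 4^2 = 16
2^5 = 2 * 2^4 = 2 * 16 = 32
2^10 = (2^5)^2 = 32^2 = 1024

Result: 1024
Multiplications needed: 4 (4 lines after 2^1)

2^10 = 1024. Using exponentiation by squaring, this requires 4 multiplications. The key idea: if the exponent is even, square the half-power; if odd, multiply by the base once.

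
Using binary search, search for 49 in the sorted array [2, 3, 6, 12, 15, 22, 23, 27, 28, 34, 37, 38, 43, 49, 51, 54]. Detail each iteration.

Binary search for 49 in [2, 3, 6, 12, 15, 22, 23, 27, 28, 34, 37, 38, 43, 49, 51, 54]:

lo=0, hi=15, mid=7, arr[mid]=27 -> 27 < 49, search right half
lo=8, hi=15, mid=11, arr[mid]=38 -> 38 < 49, search right half
lo=12, hi=15, mid=13, arr[mid]=49 -> Found target at index 13!

Binary search finds 49 at index 13 after 3 comparisons. The search repeatedly halves the search space by comparing with the middle element.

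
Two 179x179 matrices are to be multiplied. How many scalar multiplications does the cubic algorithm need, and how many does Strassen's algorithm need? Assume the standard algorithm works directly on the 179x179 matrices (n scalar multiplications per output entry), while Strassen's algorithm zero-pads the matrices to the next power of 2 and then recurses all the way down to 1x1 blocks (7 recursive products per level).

Matrix multiplication for 179x179 matrices:

Strassen's algorithm requires power-of-2 dimensions. Pad 179x179 to 256x256 (next power of 2).

Standard algorithm: 179^3 = 5735339 multiplications
Strassen's algorithm: 7^(log2(256)) = 7^8 = 5764801 multiplications
Difference: 5735339 - 5764801 = -29462 (Strassen uses MORE here due to padding overhead — for small or just-over-power-of-2 n, padding can outweigh the per-level savings)

Standard: 5735339 multiplications (179^3). Strassen: 5764801 multiplications (7^8, after padding to 256x256). Strassen reduces 8 recursive multiplications to 7 at each level.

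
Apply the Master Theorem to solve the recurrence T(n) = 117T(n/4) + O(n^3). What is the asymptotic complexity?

Master Theorem for T(n) = 117T(n/4) + O(n^3):

a = 117, b = 4, c = 3
log_b(a) = log_4(117) = 3.4352

Case 1: c = 3 < log_4(117) = 3.4352
T(n) = O(n^(log_4 117))

For T(n) = 117T(n/4) + O(n^3): log_4(117) = 3.4352. This is Case 1 of the Master Theorem (c < log_b(a), work dominated by leaves), giving O(n^(log_4 117)).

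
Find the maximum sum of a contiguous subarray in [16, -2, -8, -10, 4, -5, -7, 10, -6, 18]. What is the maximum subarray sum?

Using Kadane's algorithm on [16, -2, -8, -10, 4, -5, -7, 10, -6, 18]:

Scanning through the array:
Position 1 (value -2): max_ending_here = 14, max_so_far = 16
Position 2 (value -8): max_ending_here = 6, max_so_far = 16
Position 3 (value -10): max_ending_here = -4, max_so_far = 16
Position 4 (value 4): max_ending_here = 4, max_so_far = 16
Position 5 (value -5): max_ending_here = -1, max_so_far = 16
Position 6 (value -7): max_ending_here = -7, max_so_far = 16
Position 7 (value 10): max_ending_here = 10, max_so_far = 16
Position 8 (value -6): max_ending_here = 4, max_so_far = 16
Position 9 (value 18): max_ending_here = 22, max_so_far = 22

Maximum subarray: [10, -6, 18]
Maximum sum: 22

The maximum subarray is [10, -6, 18] with sum 22. This subarray runs from index 7 to index 9.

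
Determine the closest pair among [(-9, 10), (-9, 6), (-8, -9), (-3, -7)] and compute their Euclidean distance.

Computing all pairwise distances among 4 points:

d((-9, 10), (-9, 6)) = 4.0 <-- minimum
d((-9, 10), (-8, -9)) = 19.0263
d((-9, 10), (-3, -7)) = 18.0278
d((-9, 6), (-8, -9)) = 15.0333
d((-9, 6), (-3, -7)) = 14.3178
d((-8, -9), (-3, -7)) = 5.3852

Closest pair: (-9, 10) and (-9, 6) with distance 4.0

The closest pair is (-9, 10) and (-9, 6) with Euclidean distance 4.0. For 4 points, brute-force pairwise comparison is shown above. For large n, the divide-and-conquer algorithm (sort by x, recurse on halves, check the dividing strip) achieves O(n log n).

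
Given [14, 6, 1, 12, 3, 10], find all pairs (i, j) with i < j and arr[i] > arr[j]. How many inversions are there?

Finding inversions in [14, 6, 1, 12, 3, 10]:

(0, 1): arr[0]=14 > arr[1]=6
(0, 2): arr[0]=14 > arr[2]=1
(0, 3): arr[0]=14 > arr[3]=12
(0, 4): arr[0]=14 > arr[4]=3
(0, 5): arr[0]=14 > arr[5]=10
(1, 2): arr[1]=6 > arr[2]=1
(1, 4): arr[1]=6 > arr[4]=3
(3, 4): arr[3]=12 > arr[4]=3
(3, 5): arr[3]=12 > arr[5]=10

Total inversions: 9

The array has 9 inversion(s): (0,1), (0,2), (0,3), (0,4), (0,5), (1,2), (1,4), (3,4), (3,5). Each pair (i,j) satisfies i < j and arr[i] > arr[j].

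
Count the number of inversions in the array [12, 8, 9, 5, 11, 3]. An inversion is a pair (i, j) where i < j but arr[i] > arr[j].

Finding inversions in [12, 8, 9, 5, 11, 3]:

(0, 1): arr[0]=12 > arr[1]=8
(0, 2): arr[0]=12 > arr[2]=9
(0, 3): arr[0]=12 > arr[3]=5
(0, 4): arr[0]=12 > arr[4]=11
(0, 5): arr[0]=12 > arr[5]=3
(1, 3): arr[1]=8 > arr[3]=5
(1, 5): arr[1]=8 > arr[5]=3
(2, 3): arr[2]=9 > arr[3]=5
(2, 5): arr[2]=9 > arr[5]=3
(3, 5): arr[3]=5 > arr[5]=3
(4, 5): arr[4]=11 > arr[5]=3

Total inversions: 11

The array has 11 inversion(s): (0,1), (0,2), (0,3), (0,4), (0,5), (1,3), (1,5), (2,3), (2,5), (3,5), (4,5). Each pair (i,j) satisfies i < j and arr[i] > arr[j].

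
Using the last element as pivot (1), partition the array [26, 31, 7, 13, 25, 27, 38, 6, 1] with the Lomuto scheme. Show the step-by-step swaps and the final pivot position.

Lomuto partition with pivot = 1:

Initial array: [26, 31, 7, 13, 25, 27, 38, 6, 1]

arr[0]=26 > 1: no swap
arr[1]=31 > 1: no swap
arr[2]=7 > 1: no swap
arr[3]=13 > 1: no swap
arr[4]=25 > 1: no swap
arr[5]=27 > 1: no swap
arr[6]=38 > 1: no swap
arr[7]=6 > 1: no swap

Place pivot at position 0: [1, 31, 7, 13, 25, 27, 38, 6, 26]
Pivot position: 0

After partitioning with pivot 1, the array becomes [1, 31, 7, 13, 25, 27, 38, 6, 26]. The pivot is placed at index 0. All elements to the left of the pivot are <= 1, and all elements to the right are > 1.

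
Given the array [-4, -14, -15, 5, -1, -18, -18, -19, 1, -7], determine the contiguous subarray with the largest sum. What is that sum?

Using Kadane's algorithm on [-4, -14, -15, 5, -1, -18, -18, -19, 1, -7]:

Scanning through the array:
Position 1 (value -14): max_ending_here = -14, max_so_far = -4
Position 2 (value -15): max_ending_here = -15, max_so_far = -4
Position 3 (value 5): max_ending_here = 5, max_so_far = 5
Position 4 (value -1): max_ending_here = 4, max_so_far = 5
Position 5 (value -18): max_ending_here = -14, max_so_far = 5
Position 6 (value -18): max_ending_here = -18, max_so_far = 5
Position 7 (value -19): max_ending_here = -19, max_so_far = 5
Position 8 (value 1): max_ending_here = 1, max_so_far = 5
Position 9 (value -7): max_ending_here = -6, max_so_far = 5

Maximum subarray: [5]
Maximum sum: 5

The maximum subarray is [5] with sum 5. This subarray runs from index 3 to index 3.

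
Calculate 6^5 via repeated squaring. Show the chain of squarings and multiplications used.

Computing 6^5 by squaring (build up from 6^1; each line after the first costs one multiplication):

6^1 = 6
6^2 = (6^1)^2 = 6^2 = 36
6^4 = (6^2)^2 = 36^2 = 1296
6^5 = 6 * 6^4 = 6 * 1296 = 7776

Result: 7776
Multiplications needed: 3 (3 lines after 6^1)

6^5 = 7776. Using exponentiation by squaring, this requires 3 multiplications. The key idea: if the exponent is even, square the half-power; if odd, multiply by the base once.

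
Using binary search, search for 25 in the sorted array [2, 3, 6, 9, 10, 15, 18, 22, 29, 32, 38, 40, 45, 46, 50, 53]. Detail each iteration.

Binary search for 25 in [2, 3, 6, 9, 10, 15, 18, 22, 29, 32, 38, 40, 45, 46, 50, 53]:

lo=0, hi=15, mid=7, arr[mid]=22 -> 22 < 25, search right half
lo=8, hi=15, mid=11, arr[mid]=40 -> 40 > 25, search left half
lo=8, hi=10, mid=9, arr[mid]=32 -> 32 > 25, search left half
lo=8, hi=8, mid=8, arr[mid]=29 -> 29 > 25, search left half
lo=8 > hi=7, target 25 not found

Binary search determines that 25 is not in the array after 4 comparisons. The search space was exhausted without finding the target.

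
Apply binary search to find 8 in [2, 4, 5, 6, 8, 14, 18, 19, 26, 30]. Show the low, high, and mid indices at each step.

Binary search for 8 in [2, 4, 5, 6, 8, 14, 18, 19, 26, 30]:

lo=0, hi=9, mid=4, arr[mid]=8 -> Found target at index 4!

Binary search finds 8 at index 4 after 1 comparisons. The search repeatedly halves the search space by comparing with the middle element.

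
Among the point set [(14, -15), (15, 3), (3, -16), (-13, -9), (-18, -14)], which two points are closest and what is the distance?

Computing all pairwise distances among 5 points:

d((14, -15), (15, 3)) = 18.0278
d((14, -15), (3, -16)) = 11.0454
d((14, -15), (-13, -9)) = 27.6586
d((14, -15), (-18, -14)) = 32.0156
d((15, 3), (3, -16)) = 22.4722
d((15, 3), (-13, -9)) = 30.4631
d((15, 3), (-18, -14)) = 37.1214
d((3, -16), (-13, -9)) = 17.4642
d((3, -16), (-18, -14)) = 21.095
d((-13, -9), (-18, -14)) = 7.0711 <-- minimum

Closest pair: (-13, -9) and (-18, -14) with distance 7.0711

The closest pair is (-13, -9) and (-18, -14) with Euclidean distance 7.0711. For 5 points, brute-force pairwise comparison is shown above. For large n, the divide-and-conquer algorithm (sort by x, recurse on halves, check the dividing strip) achieves O(n log n).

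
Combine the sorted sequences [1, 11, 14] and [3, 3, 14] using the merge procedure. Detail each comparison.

Merging process:

Compare 1 vs 3: take 1 from left. Merged: [1]
Compare 11 vs 3: take 3 from right. Merged: [1, 3]
Compare 11 vs 3: take 3 from right. Merged: [1, 3, 3]
Compare 11 vs 14: take 11 from left. Merged: [1, 3, 3, 11]
Compare 14 vs 14: take 14 from left. Merged: [1, 3, 3, 11, 14]
Append remaining from right: [14]. Merged: [1, 3, 3, 11, 14, 14]

Final merged array: [1, 3, 3, 11, 14, 14]
Total comparisons: 5

The merged array is [1, 3, 3, 11, 14, 14], requiring 5 comparisons. The merge step runs in O(n) time where n is the total number of elements.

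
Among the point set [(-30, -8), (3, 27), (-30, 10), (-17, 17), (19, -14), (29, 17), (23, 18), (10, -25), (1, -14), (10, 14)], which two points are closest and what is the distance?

Computing all pairwise distances among 10 points:

d((-30, -8), (3, 27)) = 48.1041
d((-30, -8), (-30, 10)) = 18.0
d((-30, -8), (-17, 17)) = 28.178
d((-30, -8), (19, -14)) = 49.366
d((-30, -8), (29, 17)) = 64.0781
d((-30, -8), (23, 18)) = 59.0339
d((-30, -8), (10, -25)) = 43.4626
d((-30, -8), (1, -14)) = 31.5753
d((-30, -8), (10, 14)) = 45.6508
d((3, 27), (-30, 10)) = 37.1214
d((3, 27), (-17, 17)) = 22.3607
d((3, 27), (19, -14)) = 44.0114
d((3, 27), (29, 17)) = 27.8568
d((3, 27), (23, 18)) = 21.9317
d((3, 27), (10, -25)) = 52.469
d((3, 27), (1, -14)) = 41.0488
d((3, 27), (10, 14)) = 14.7648
d((-30, 10), (-17, 17)) = 14.7648
d((-30, 10), (19, -14)) = 54.5619
d((-30, 10), (29, 17)) = 59.4138
d((-30, 10), (23, 18)) = 53.6004
d((-30, 10), (10, -25)) = 53.1507
d((-30, 10), (1, -14)) = 39.2046
d((-30, 10), (10, 14)) = 40.1995
d((-17, 17), (19, -14)) = 47.5079
d((-17, 17), (29, 17)) = 46.0
d((-17, 17), (23, 18)) = 40.0125
d((-17, 17), (10, -25)) = 49.93
d((-17, 17), (1, -14)) = 35.8469
d((-17, 17), (10, 14)) = 27.1662
d((19, -14), (29, 17)) = 32.573
d((19, -14), (23, 18)) = 32.249
d((19, -14), (10, -25)) = 14.2127
d((19, -14), (1, -14)) = 18.0
d((19, -14), (10, 14)) = 29.4109
d((29, 17), (23, 18)) = 6.0828 <-- minimum
d((29, 17), (10, -25)) = 46.0977
d((29, 17), (1, -14)) = 41.7732
d((29, 17), (10, 14)) = 19.2354
d((23, 18), (10, -25)) = 44.9222
d((23, 18), (1, -14)) = 38.833
d((23, 18), (10, 14)) = 13.6015
d((10, -25), (1, -14)) = 14.2127
d((10, -25), (10, 14)) = 39.0
d((1, -14), (10, 14)) = 29.4109

Closest pair: (29, 17) and (23, 18) with distance 6.0828

The closest pair is (29, 17) and (23, 18) with Euclidean distance 6.0828. For 10 points, brute-force pairwise comparison is shown above. For large n, the divide-and-conquer algorithm (sort by x, recurse on halves, check the dividing strip) achieves O(n log n).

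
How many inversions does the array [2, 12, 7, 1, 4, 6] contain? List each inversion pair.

Finding inversions in [2, 12, 7, 1, 4, 6]:

(0, 3): arr[0]=2 > arr[3]=1
(1, 2): arr[1]=12 > arr[2]=7
(1, 3): arr[1]=12 > arr[3]=1
(1, 4): arr[1]=12 > arr[4]=4
(1, 5): arr[1]=12 > arr[5]=6
(2, 3): arr[2]=7 > arr[3]=1
(2, 4): arr[2]=7 > arr[4]=4
(2, 5): arr[2]=7 > arr[5]=6

Total inversions: 8

The array has 8 inversion(s): (0,3), (1,2), (1,3), (1,4), (1,5), (2,3), (2,4), (2,5). Each pair (i,j) satisfies i < j and arr[i] > arr[j].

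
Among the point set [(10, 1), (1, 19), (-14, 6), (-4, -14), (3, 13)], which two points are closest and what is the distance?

Computing all pairwise distances among 5 points:

d((10, 1), (1, 19)) = 20.1246
d((10, 1), (-14, 6)) = 24.5153
d((10, 1), (-4, -14)) = 20.5183
d((10, 1), (3, 13)) = 13.8924
d((1, 19), (-14, 6)) = 19.8494
d((1, 19), (-4, -14)) = 33.3766
d((1, 19), (3, 13)) = 6.3246 <-- minimum
d((-14, 6), (-4, -14)) = 22.3607
d((-14, 6), (3, 13)) = 18.3848
d((-4, -14), (3, 13)) = 27.8927

Closest pair: (1, 19) and (3, 13) with distance 6.3246

The closest pair is (1, 19) and (3, 13) with Euclidean distance 6.3246. For 5 points, brute-force pairwise comparison is shown above. For large n, the divide-and-conquer algorithm (sort by x, recurse on halves, check the dividing strip) achieves O(n log n).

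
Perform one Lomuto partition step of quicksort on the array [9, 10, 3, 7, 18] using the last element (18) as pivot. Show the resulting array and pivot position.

Lomuto partition with pivot = 18:

Initial array: [9, 10, 3, 7, 18]

arr[0]=9 <= 18: swap with position 0, array becomes [9, 10, 3, 7, 18]
arr[1]=10 <= 18: swap with position 1, array becomes [9, 10, 3, 7, 18]
arr[2]=3 <= 18: swap with position 2, array becomes [9, 10, 3, 7, 18]
arr[3]=7 <= 18: swap with position 3, array becomes [9, 10, 3, 7, 18]

Place pivot at position 4: [9, 10, 3, 7, 18]
Pivot position: 4

After partitioning with pivot 18, the array becomes [9, 10, 3, 7, 18]. The pivot is placed at index 4. All elements to the left of the pivot are <= 18, and all elements to the right are > 18.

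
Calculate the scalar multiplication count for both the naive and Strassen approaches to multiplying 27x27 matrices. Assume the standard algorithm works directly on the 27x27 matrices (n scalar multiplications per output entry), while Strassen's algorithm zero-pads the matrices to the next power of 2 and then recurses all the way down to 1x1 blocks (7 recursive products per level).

Matrix multiplication for 27x27 matrices:

Strassen's algorithm requires power-of-2 dimensions. Pad 27x27 to 32x32 (next power of 2).

Standard algorithm: 27^3 = 19683 multiplications
Strassen's algorithm: 7^(log2(32)) = 7^5 = 16807 multiplications
Savings: 19683 - 16807 = 2876 multiplications

Standard: 19683 multiplications (27^3). Strassen: 16807 multiplications (7^5, after padding to 32x32). Strassen reduces 8 recursive multiplications to 7 at each level.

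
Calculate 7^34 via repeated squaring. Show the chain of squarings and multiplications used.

Computing 7^34 by squaring (build up from 7^1; each line after the first costs one multiplication):

7^1 = 7
7^2 = (7^1)^2 = 7^2 = 49
7^4 = (7^2)^2 = 49^2 = 2401
7^8 = (7^4)^2 = 2401^2 = 5764801
7^16 = (7^8)^2 = 5764801^2 = 33232930569601
7^17 = 7 * 7^16 = 7 * 33232930569601 = 232630513987207
7^34 = (7^17)^2 = 232630513987207^2 = 54116956037952111668959660849

Result: 54116956037952111668959660849
Multiplications needed: 6 (6 lines after 7^1)

7^34 = 54116956037952111668959660849. Using exponentiation by squaring, this requires 6 multiplications. The key idea: if the exponent is even, square the half-power; if odd, multiply by the base once.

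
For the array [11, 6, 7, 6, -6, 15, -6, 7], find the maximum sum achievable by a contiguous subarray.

Using Kadane's algorithm on [11, 6, 7, 6, -6, 15, -6, 7]:

Scanning through the array:
Position 1 (value 6): max_ending_here = 17, max_so_far = 17
Position 2 (value 7): max_ending_here = 24, max_so_far = 24
Position 3 (value 6): max_ending_here = 30, max_so_far = 30
Position 4 (value -6): max_ending_here = 24, max_so_far = 30
Position 5 (value 15): max_ending_here = 39, max_so_far = 39
Position 6 (value -6): max_ending_here = 33, max_so_far = 39
Position 7 (value 7): max_ending_here = 40, max_so_far = 40

Maximum subarray: [11, 6, 7, 6, -6, 15, -6, 7]
Maximum sum: 40

The maximum subarray is [11, 6, 7, 6, -6, 15, -6, 7] with sum 40. This subarray runs from index 0 to index 7.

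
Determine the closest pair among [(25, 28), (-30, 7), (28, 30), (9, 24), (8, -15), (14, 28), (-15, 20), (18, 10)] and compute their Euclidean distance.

Computing all pairwise distances among 8 points:

d((25, 28), (-30, 7)) = 58.8727
d((25, 28), (28, 30)) = 3.6056 <-- minimum
d((25, 28), (9, 24)) = 16.4924
d((25, 28), (8, -15)) = 46.2385
d((25, 28), (14, 28)) = 11.0
d((25, 28), (-15, 20)) = 40.7922
d((25, 28), (18, 10)) = 19.3132
d((-30, 7), (28, 30)) = 62.3939
d((-30, 7), (9, 24)) = 42.5441
d((-30, 7), (8, -15)) = 43.909
d((-30, 7), (14, 28)) = 48.7545
d((-30, 7), (-15, 20)) = 19.8494
d((-30, 7), (18, 10)) = 48.0937
d((28, 30), (9, 24)) = 19.9249
d((28, 30), (8, -15)) = 49.2443
d((28, 30), (14, 28)) = 14.1421
d((28, 30), (-15, 20)) = 44.1475
d((28, 30), (18, 10)) = 22.3607
d((9, 24), (8, -15)) = 39.0128
d((9, 24), (14, 28)) = 6.4031
d((9, 24), (-15, 20)) = 24.3311
d((9, 24), (18, 10)) = 16.6433
d((8, -15), (14, 28)) = 43.4166
d((8, -15), (-15, 20)) = 41.8808
d((8, -15), (18, 10)) = 26.9258
d((14, 28), (-15, 20)) = 30.0832
d((14, 28), (18, 10)) = 18.4391
d((-15, 20), (18, 10)) = 34.4819

Closest pair: (25, 28) and (28, 30) with distance 3.6056

The closest pair is (25, 28) and (28, 30) with Euclidean distance 3.6056. For 8 points, brute-force pairwise comparison is shown above. For large n, the divide-and-conquer algorithm (sort by x, recurse on halves, check the dividing strip) achieves O(n log n).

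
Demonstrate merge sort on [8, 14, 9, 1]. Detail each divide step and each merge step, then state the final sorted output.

Merge sort trace:

Split: [8, 14, 9, 1] -> [8, 14] and [9, 1]
  Split: [8, 14] -> [8] and [14]
  Merge: [8] + [14] -> [8, 14]
  Split: [9, 1] -> [9] and [1]
  Merge: [9] + [1] -> [1, 9]
Merge: [8, 14] + [1, 9] -> [1, 8, 9, 14]

Final sorted array: [1, 8, 9, 14]

The merge sort proceeds by recursively splitting the array and merging sorted halves.
After all merges, the sorted array is [1, 8, 9, 14].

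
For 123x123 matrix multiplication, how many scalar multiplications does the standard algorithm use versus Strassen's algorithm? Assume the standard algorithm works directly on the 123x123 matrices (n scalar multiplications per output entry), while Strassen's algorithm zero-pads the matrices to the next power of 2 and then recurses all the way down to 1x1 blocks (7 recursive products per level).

Matrix multiplication for 123x123 matrices:

Strassen's algorithm requires power-of-2 dimensions. Pad 123x123 to 128x128 (next power of 2).

Standard algorithm: 123^3 = 1860867 multiplications
Strassen's algorithm: 7^(log2(128)) = 7^7 = 823543 multiplications
Savings: 1860867 - 823543 = 1037324 multiplications

Standard: 1860867 multiplications (123^3). Strassen: 823543 multiplications (7^7, after padding to 128x128). Strassen reduces 8 recursive multiplications to 7 at each level.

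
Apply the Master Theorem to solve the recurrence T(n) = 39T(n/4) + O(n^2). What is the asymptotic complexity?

Master Theorem for T(n) = 39T(n/4) + O(n^2):

a = 39, b = 4, c = 2
log_b(a) = log_4(39) = 2.6427

Case 1: c = 2 < log_4(39) = 2.6427
T(n) = O(n^(log_4 39))

For T(n) = 39T(n/4) + O(n^2): log_4(39) = 2.6427. This is Case 1 of the Master Theorem (c < log_b(a), work dominated by leaves), giving O(n^(log_4 39)).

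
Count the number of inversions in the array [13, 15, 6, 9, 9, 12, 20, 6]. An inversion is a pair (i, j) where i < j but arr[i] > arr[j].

Finding inversions in [13, 15, 6, 9, 9, 12, 20, 6]:

(0, 2): arr[0]=13 > arr[2]=6
(0, 3): arr[0]=13 > arr[3]=9
(0, 4): arr[0]=13 > arr[4]=9
(0, 5): arr[0]=13 > arr[5]=12
(0, 7): arr[0]=13 > arr[7]=6
(1, 2): arr[1]=15 > arr[2]=6
(1, 3): arr[1]=15 > arr[3]=9
(1, 4): arr[1]=15 > arr[4]=9
(1, 5): arr[1]=15 > arr[5]=12
(1, 7): arr[1]=15 > arr[7]=6
(3, 7): arr[3]=9 > arr[7]=6
(4, 7): arr[4]=9 > arr[7]=6
(5, 7): arr[5]=12 > arr[7]=6
(6, 7): arr[6]=20 > arr[7]=6

Total inversions: 14

The array has 14 inversion(s): (0,2), (0,3), (0,4), (0,5), (0,7), (1,2), (1,3), (1,4), (1,5), (1,7), (3,7), (4,7), (5,7), (6,7). Each pair (i,j) satisfies i < j and arr[i] > arr[j].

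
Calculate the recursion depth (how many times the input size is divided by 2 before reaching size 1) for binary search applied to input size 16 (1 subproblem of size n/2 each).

For divide and conquer with division factor 2:

Problem sizes at each level:
Level 0: 16
Level 1: 8
Level 2: 4
Level 3: 2
Level 4: 1

The root is level 0 and the size-1 base case is level 4 (the tree spans levels 0 through 4, i.e. 5 levels counting the root), so the depth is the number of divisions: log_2(16) = 4

The recursion tree depth is log_2(16) = 4. At each level, the problem size is divided by 2, so it takes 4 divisions to reduce to a base case of size 1. The algorithm makes 1 recursive call at each level.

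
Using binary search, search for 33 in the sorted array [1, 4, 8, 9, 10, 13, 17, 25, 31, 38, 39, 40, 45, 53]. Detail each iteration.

Binary search for 33 in [1, 4, 8, 9, 10, 13, 17, 25, 31, 38, 39, 40, 45, 53]:

lo=0, hi=13, mid=6, arr[mid]=17 -> 17 < 33, search right half
lo=7, hi=13, mid=10, arr[mid]=39 -> 39 > 33, search left half
lo=7, hi=9, mid=8, arr[mid]=31 -> 31 < 33, search right half
lo=9, hi=9, mid=9, arr[mid]=38 -> 38 > 33, search left half
lo=9 > hi=8, target 33 not found

Binary search determines that 33 is not in the array after 4 comparisons. The search space was exhausted without finding the target.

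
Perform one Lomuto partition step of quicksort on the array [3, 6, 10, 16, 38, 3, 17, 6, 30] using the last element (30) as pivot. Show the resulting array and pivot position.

Lomuto partition with pivot = 30:

Initial array: [3, 6, 10, 16, 38, 3, 17, 6, 30]

arr[0]=3 <= 30: swap with position 0, array becomes [3, 6, 10, 16, 38, 3, 17, 6, 30]
arr[1]=6 <= 30: swap with position 1, array becomes [3, 6, 10, 16, 38, 3, 17, 6, 30]
arr[2]=10 <= 30: swap with position 2, array becomes [3, 6, 10, 16, 38, 3, 17, 6, 30]
arr[3]=16 <= 30: swap with position 3, array becomes [3, 6, 10, 16, 38, 3, 17, 6, 30]
arr[4]=38 > 30: no swap
arr[5]=3 <= 30: swap with position 4, array becomes [3, 6, 10, 16, 3, 38, 17, 6, 30]
arr[6]=17 <= 30: swap with position 5, array becomes [3, 6, 10, 16, 3, 17, 38, 6, 30]
arr[7]=6 <= 30: swap with position 6, array becomes [3, 6, 10, 16, 3, 17, 6, 38, 30]

Place pivot at position 7: [3, 6, 10, 16, 3, 17, 6, 30, 38]
Pivot position: 7

After partitioning with pivot 30, the array becomes [3, 6, 10, 16, 3, 17, 6, 30, 38]. The pivot is placed at index 7. All elements to the left of the pivot are <= 30, and all elements to the right are > 30.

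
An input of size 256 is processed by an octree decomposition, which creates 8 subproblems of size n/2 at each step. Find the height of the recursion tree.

For divide and conquer with division factor 2:

Problem sizes at each level:
Level 0: 256
Level 1: 128
Level 2: 64
Level 3: 32
Level 4: 16
Level 5: 8
Level 6: 4
Level 7: 2
Level 8: 1

The root is level 0 and the size-1 base case is level 8 (the tree spans levels 0 through 8, i.e. 9 levels counting the root), so the depth is the number of divisions: log_2(256) = 8

The recursion tree depth is log_2(256) = 8. At each level, the problem size is divided by 2, so it takes 8 divisions to reduce to a base case of size 1. The algorithm makes 8 recursive calls at each level.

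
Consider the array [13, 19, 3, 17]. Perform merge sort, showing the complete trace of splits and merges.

Merge sort trace:

Split: [13, 19, 3, 17] -> [13, 19] and [3, 17]
  Split: [13, 19] -> [13] and [19]
  Merge: [13] + [19] -> [13, 19]
  Split: [3, 17] -> [3] and [17]
  Merge: [3] + [17] -> [3, 17]
Merge: [13, 19] + [3, 17] -> [3, 13, 17, 19]

Final sorted array: [3, 13, 17, 19]

The merge sort proceeds by recursively splitting the array and merging sorted halves.
After all merges, the sorted array is [3, 13, 17, 19].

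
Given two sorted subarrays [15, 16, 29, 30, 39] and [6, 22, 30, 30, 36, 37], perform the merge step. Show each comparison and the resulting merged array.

Merging process:

Compare 15 vs 6: take 6 from right. Merged: [6]
Compare 15 vs 22: take 15 from left. Merged: [6, 15]
Compare 16 vs 22: take 16 from left. Merged: [6, 15, 16]
Compare 29 vs 22: take 22 from right. Merged: [6, 15, 16, 22]
Compare 29 vs 30: take 29 from left. Merged: [6, 15, 16, 22, 29]
Compare 30 vs 30: take 30 from left. Merged: [6, 15, 16, 22, 29, 30]
Compare 39 vs 30: take 30 from right. Merged: [6, 15, 16, 22, 29, 30, 30]
Compare 39 vs 30: take 30 from right. Merged: [6, 15, 16, 22, 29, 30, 30, 30]
Compare 39 vs 36: take 36 from right. Merged: [6, 15, 16, 22, 29, 30, 30, 30, 36]
Compare 39 vs 37: take 37 from right. Merged: [6, 15, 16, 22, 29, 30, 30, 30, 36, 37]
Append remaining from left: [39]. Merged: [6, 15, 16, 22, 29, 30, 30, 30, 36, 37, 39]

Final merged array: [6, 15, 16, 22, 29, 30, 30, 30, 36, 37, 39]
Total comparisons: 10

The merged array is [6, 15, 16, 22, 29, 30, 30, 30, 36, 37, 39], requiring 10 comparisons. The merge step runs in O(n) time where n is the total number of elements.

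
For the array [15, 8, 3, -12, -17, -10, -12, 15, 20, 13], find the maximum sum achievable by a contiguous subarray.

Using Kadane's algorithm on [15, 8, 3, -12, -17, -10, -12, 15, 20, 13]:

Scanning through the array:
Position 1 (value 8): max_ending_here = 23, max_so_far = 23
Position 2 (value 3): max_ending_here = 26, max_so_far = 26
Position 3 (value -12): max_ending_here = 14, max_so_far = 26
Position 4 (value -17): max_ending_here = -3, max_so_far = 26
Position 5 (value -10): max_ending_here = -10, max_so_far = 26
Position 6 (value -12): max_ending_here = -12, max_so_far = 26
Position 7 (value 15): max_ending_here = 15, max_so_far = 26
Position 8 (value 20): max_ending_here = 35, max_so_far = 35
Position 9 (value 13): max_ending_here = 48, max_so_far = 48

Maximum subarray: [15, 20, 13]
Maximum sum: 48

The maximum subarray is [15, 20, 13] with sum 48. This subarray runs from index 7 to index 9.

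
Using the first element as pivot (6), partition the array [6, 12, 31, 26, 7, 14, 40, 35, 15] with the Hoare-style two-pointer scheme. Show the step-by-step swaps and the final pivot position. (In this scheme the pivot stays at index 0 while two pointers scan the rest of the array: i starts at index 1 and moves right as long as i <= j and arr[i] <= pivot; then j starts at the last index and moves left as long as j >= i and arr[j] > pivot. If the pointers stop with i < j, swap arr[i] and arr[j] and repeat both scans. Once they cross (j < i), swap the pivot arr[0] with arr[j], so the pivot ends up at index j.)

Hoare-style two-pointer partition with pivot = 6:

Initial array: [6, 12, 31, 26, 7, 14, 40, 35, 15]

Pointers start at i = 1, j = 8.
i ends at 1, j ends at 0: the pointers have crossed (j < i), so scanning stops.

j = 0, so swapping arr[0] with arr[j] leaves the pivot at position 0: [6, 12, 31, 26, 7, 14, 40, 35, 15]
Pivot position: 0

After partitioning with pivot 6, the array becomes [6, 12, 31, 26, 7, 14, 40, 35, 15]. The pivot is placed at index 0. All elements to the left of the pivot are <= 6, and all elements to the right are > 6.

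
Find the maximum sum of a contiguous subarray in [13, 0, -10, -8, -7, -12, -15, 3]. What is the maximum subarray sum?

Using Kadane's algorithm on [13, 0, -10, -8, -7, -12, -15, 3]:

Scanning through the array:
Position 1 (value 0): max_ending_here = 13, max_so_far = 13
Position 2 (value -10): max_ending_here = 3, max_so_far = 13
Position 3 (value -8): max_ending_here = -5, max_so_far = 13
Position 4 (value -7): max_ending_here = -7, max_so_far = 13
Position 5 (value -12): max_ending_here = -12, max_so_far = 13
Position 6 (value -15): max_ending_here = -15, max_so_far = 13
Position 7 (value 3): max_ending_here = 3, max_so_far = 13

Maximum subarray: [13]
Maximum sum: 13

The maximum subarray is [13] with sum 13. This subarray runs from index 0 to index 0.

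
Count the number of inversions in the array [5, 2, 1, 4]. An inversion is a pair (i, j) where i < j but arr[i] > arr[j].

Finding inversions in [5, 2, 1, 4]:

(0, 1): arr[0]=5 > arr[1]=2
(0, 2): arr[0]=5 > arr[2]=1
(0, 3): arr[0]=5 > arr[3]=4
(1, 2): arr[1]=2 > arr[2]=1

Total inversions: 4

The array has 4 inversion(s): (0,1), (0,2), (0,3), (1,2). Each pair (i,j) satisfies i < j and arr[i] > arr[j].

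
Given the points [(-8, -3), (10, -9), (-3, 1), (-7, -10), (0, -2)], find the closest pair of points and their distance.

Computing all pairwise distances among 5 points:

d((-8, -3), (10, -9)) = 18.9737
d((-8, -3), (-3, 1)) = 6.4031
d((-8, -3), (-7, -10)) = 7.0711
d((-8, -3), (0, -2)) = 8.0623
d((10, -9), (-3, 1)) = 16.4012
d((10, -9), (-7, -10)) = 17.0294
d((10, -9), (0, -2)) = 12.2066
d((-3, 1), (-7, -10)) = 11.7047
d((-3, 1), (0, -2)) = 4.2426 <-- minimum
d((-7, -10), (0, -2)) = 10.6301

Closest pair: (-3, 1) and (0, -2) with distance 4.2426

The closest pair is (-3, 1) and (0, -2) with Euclidean distance 4.2426. For 5 points, brute-force pairwise comparison is shown above. For large n, the divide-and-conquer algorithm (sort by x, recurse on halves, check the dividing strip) achieves O(n log n).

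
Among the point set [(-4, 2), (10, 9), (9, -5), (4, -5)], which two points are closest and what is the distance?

Computing all pairwise distances among 4 points:

d((-4, 2), (10, 9)) = 15.6525
d((-4, 2), (9, -5)) = 14.7648
d((-4, 2), (4, -5)) = 10.6301
d((10, 9), (9, -5)) = 14.0357
d((10, 9), (4, -5)) = 15.2315
d((9, -5), (4, -5)) = 5.0 <-- minimum

Closest pair: (9, -5) and (4, -5) with distance 5.0

The closest pair is (9, -5) and (4, -5) with Euclidean distance 5.0. For 4 points, brute-force pairwise comparison is shown above. For large n, the divide-and-conquer algorithm (sort by x, recurse on halves, check the dividing strip) achieves O(n log n).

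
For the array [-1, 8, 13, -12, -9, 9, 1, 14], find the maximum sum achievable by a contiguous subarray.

Using Kadane's algorithm on [-1, 8, 13, -12, -9, 9, 1, 14]:

Scanning through the array:
Position 1 (value 8): max_ending_here = 8, max_so_far = 8
Position 2 (value 13): max_ending_here = 21, max_so_far = 21
Position 3 (value -12): max_ending_here = 9, max_so_far = 21
Position 4 (value -9): max_ending_here = 0, max_so_far = 21
Position 5 (value 9): max_ending_here = 9, max_so_far = 21
Position 6 (value 1): max_ending_here = 10, max_so_far = 21
Position 7 (value 14): max_ending_here = 24, max_so_far = 24

Maximum subarray: [8, 13, -12, -9, 9, 1, 14]
Maximum sum: 24

The maximum subarray is [8, 13, -12, -9, 9, 1, 14] with sum 24. This subarray runs from index 1 to index 7.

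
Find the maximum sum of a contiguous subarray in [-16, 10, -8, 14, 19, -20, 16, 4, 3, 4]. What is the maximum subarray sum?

Using Kadane's algorithm on [-16, 10, -8, 14, 19, -20, 16, 4, 3, 4]:

Scanning through the array:
Position 1 (value 10): max_ending_here = 10, max_so_far = 10
Position 2 (value -8): max_ending_here = 2, max_so_far = 10
Position 3 (value 14): max_ending_here = 16, max_so_far = 16
Position 4 (value 19): max_ending_here = 35, max_so_far = 35
Position 5 (value -20): max_ending_here = 15, max_so_far = 35
Position 6 (value 16): max_ending_here = 31, max_so_far = 35
Position 7 (value 4): max_ending_here = 35, max_so_far = 35
Position 8 (value 3): max_ending_here = 38, max_so_far = 38
Position 9 (value 4): max_ending_here = 42, max_so_far = 42

Maximum subarray: [10, -8, 14, 19, -20, 16, 4, 3, 4]
Maximum sum: 42

The maximum subarray is [10, -8, 14, 19, -20, 16, 4, 3, 4] with sum 42. This subarray runs from index 1 to index 9.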